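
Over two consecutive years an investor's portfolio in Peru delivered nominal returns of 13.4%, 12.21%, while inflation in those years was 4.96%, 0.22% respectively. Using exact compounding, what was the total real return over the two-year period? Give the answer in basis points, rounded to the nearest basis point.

Compound the nominal returns: 1.1340 × 1.1221 = 1.272461.
Compound inflation: 1.0496 × 1.0022 = 1.051909.
Deflate: 1.272461 / 1.051909 = 1.209669.
Total real return = 1.209669 − 1 → 2097 basis points.

2097 basis points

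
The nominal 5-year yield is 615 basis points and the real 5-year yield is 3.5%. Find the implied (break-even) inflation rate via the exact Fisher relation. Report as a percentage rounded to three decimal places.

(1 + π) = (1 + i)/(1 + r) = 1.06150 / 1.03500 = 1.025604
Break-even inflation = 1.025604 − 1 → 2.560%.

2.560%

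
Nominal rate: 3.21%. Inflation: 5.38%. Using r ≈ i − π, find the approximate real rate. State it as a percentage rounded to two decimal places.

r ≈ i − π = 3.21% − 5.38% = -2.17%.

-2.17%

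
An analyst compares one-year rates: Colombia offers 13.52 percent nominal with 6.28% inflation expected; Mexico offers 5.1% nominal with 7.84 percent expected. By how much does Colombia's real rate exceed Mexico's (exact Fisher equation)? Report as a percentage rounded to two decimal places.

9.35%

Colombia: (1 + 0.1352)/(1 + 0.0628) − 1 = 6.8122%
Mexico: (1 + 0.0510)/(1 + 0.0784) − 1 = -2.5408%
Differential = 6.8122% − (-2.5408%) = 9.3530% → 9.35%.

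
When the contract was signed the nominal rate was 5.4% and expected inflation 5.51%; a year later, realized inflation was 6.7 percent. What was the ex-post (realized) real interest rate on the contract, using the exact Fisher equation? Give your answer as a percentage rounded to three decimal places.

Ex-post: (1 + 0.0540)/(1 + 0.0670) − 1 = -1.2184%
So the realized real rate is -1.218%.

-1.218%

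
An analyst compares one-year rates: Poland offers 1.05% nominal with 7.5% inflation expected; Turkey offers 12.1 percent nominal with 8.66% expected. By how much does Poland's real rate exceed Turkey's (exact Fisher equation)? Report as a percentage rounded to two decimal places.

Poland: (1 + 0.0105)/(1 + 0.0750) − 1 = -6.0000%
Turkey: (1 + 0.1210)/(1 + 0.0866) − 1 = 3.1658%
Differential = -6.0000% − 3.1658% = -9.1658% → -9.17%.

-9.17%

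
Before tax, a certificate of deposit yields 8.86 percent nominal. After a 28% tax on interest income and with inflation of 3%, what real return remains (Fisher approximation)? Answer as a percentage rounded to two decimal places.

After-tax nominal return = 8.86% × (1 − 0.28) = 6.3792%.
r ≈ 6.3792% − 3% → 3.38%.

3.38%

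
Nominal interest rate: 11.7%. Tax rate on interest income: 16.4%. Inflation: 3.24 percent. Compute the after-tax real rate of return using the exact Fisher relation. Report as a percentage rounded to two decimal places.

6.34%

After-tax nominal return = 11.7% × (1 − 0.164) = 9.7812%.
1 + r = 1.097812 / 1.03240 = 1.063359
After-tax real rate = 1.063359 − 1 → 6.34%.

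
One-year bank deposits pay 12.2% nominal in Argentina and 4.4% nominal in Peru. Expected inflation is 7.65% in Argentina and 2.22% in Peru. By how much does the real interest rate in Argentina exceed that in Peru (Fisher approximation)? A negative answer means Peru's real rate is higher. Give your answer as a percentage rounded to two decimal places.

2.37%

Argentina: 12.2% − 7.65% = 4.550%
Peru: 4.4% − 2.22% = 2.180%
Differential = 2.370% → 2.37%.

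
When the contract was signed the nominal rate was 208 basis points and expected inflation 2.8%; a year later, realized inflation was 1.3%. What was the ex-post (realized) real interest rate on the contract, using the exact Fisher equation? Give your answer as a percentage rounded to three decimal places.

0.770%

Ex-post: (1 + 0.0208)/(1 + 0.0130) − 1 = 0.7700%
So the realized real rate is 0.770%.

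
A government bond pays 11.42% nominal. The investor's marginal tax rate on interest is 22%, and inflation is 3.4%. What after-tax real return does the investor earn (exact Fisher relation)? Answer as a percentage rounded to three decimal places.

After-tax nominal return = 11.42% × (1 − 0.22) = 8.9076%.
1 + r = 1.089076 / 1.03400 = 1.05326499
After-tax real rate = 1.05326499 − 1 → 5.326%.

5.326%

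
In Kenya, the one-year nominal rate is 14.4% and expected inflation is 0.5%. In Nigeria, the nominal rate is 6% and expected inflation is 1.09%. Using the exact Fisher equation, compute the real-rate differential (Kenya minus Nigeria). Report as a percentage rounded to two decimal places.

8.97%

Kenya: (1 + 0.1440)/(1 + 0.0050) − 1 = 13.8308%
Nigeria: (1 + 0.0600)/(1 + 0.0109) − 1 = 4.8571%
Differential = 13.8308% − 4.8571% = 8.9738% → 8.97%.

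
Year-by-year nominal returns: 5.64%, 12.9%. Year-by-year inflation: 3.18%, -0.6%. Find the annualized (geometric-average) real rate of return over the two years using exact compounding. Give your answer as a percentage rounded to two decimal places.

Compound the nominal returns: 1.0564 × 1.1290 = 1.19267560.
Compound inflation: 1.0318 × 0.9940 = 1.02560920.
Deflate: 1.19267560 / 1.02560920 = 1.16289479.
Annualized real rate = 1.16289479^(1/2) − 1 = 7.8376% → 7.84%.

7.84%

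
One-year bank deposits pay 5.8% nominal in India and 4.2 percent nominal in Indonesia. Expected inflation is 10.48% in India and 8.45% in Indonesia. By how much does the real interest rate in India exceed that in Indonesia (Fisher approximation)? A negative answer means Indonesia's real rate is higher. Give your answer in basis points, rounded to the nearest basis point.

-43 basis points

India: 5.8% − 10.48% = -4.680%
Indonesia: 4.2% − 8.45% = -4.250%
Differential = -0.430% → -43 basis points.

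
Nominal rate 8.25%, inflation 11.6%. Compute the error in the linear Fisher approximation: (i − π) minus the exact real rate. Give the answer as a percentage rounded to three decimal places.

-0.348%

Approximate: r ≈ 8.250% − 11.600% = -3.3500%
Exact: (1 + 0.0825)/(1 + 0.1160) − 1 = -3.0018%
Error = -3.3500% − (-3.0018%) = -0.3482% → -0.348%.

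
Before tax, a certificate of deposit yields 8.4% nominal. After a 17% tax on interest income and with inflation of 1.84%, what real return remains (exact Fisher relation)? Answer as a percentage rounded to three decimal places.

5.039%

After-tax nominal return = 8.4% × (1 − 0.17) = 6.9720%.
1 + r = 1.06972 / 1.01840 = 1.050393
After-tax real rate = 1.050393 − 1 → 5.039%.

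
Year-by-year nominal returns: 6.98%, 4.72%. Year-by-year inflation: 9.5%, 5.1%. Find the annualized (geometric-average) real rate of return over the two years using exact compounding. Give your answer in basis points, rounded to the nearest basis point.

-134 basis points

Nominal growth factor = 1.0698 × 1.0472 = 1.12029456
Price-level growth factor = 1.0950 × 1.0510 = 1.15084500
Real growth factor = 1.12029456 / 1.15084500 = 0.97345391
Annualized real rate = 0.97345391^(1/2) − 1 = -1.3362% → -134 basis points.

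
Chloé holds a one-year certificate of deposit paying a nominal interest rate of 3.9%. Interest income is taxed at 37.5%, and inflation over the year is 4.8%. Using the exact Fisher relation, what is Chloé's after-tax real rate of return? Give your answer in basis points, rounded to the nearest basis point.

-225 basis points

After-tax nominal return = 3.9% × (1 − 0.375) = 2.4375%.
1 + r = 1.024375 / 1.04800 = 0.977457
After-tax real rate = 0.977457 − 1 → -225 basis points.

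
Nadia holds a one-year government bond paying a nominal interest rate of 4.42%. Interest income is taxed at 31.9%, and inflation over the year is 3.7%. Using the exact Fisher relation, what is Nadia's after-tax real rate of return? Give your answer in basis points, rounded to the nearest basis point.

-67 basis points

After-tax nominal return = 4.42% × (1 − 0.319) = 3.01002%.
1 + r = 1.0301002 / 1.03700 = 0.993346
After-tax real rate = 0.993346 − 1 → -67 basis points.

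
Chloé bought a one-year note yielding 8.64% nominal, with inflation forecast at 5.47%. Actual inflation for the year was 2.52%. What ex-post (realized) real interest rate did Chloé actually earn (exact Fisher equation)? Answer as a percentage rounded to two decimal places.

Ex-post: (1 + 0.0864)/(1 + 0.0252) − 1 = 5.9696%
So the realized real rate is 5.97%.

5.97%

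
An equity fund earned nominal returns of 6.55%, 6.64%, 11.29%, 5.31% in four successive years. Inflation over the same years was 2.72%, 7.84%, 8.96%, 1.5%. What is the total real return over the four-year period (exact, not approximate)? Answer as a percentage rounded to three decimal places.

Nominal growth factor = 1.0655 × 1.0664 × 1.1129 × 1.0531 = 1.331678
Price-level growth factor = 1.0272 × 1.0784 × 1.0896 × 1.0150 = 1.225090
Real growth factor = 1.331678 / 1.225090 = 1.087004
Total real return = 1.087004 − 1 → 8.700%.

8.700%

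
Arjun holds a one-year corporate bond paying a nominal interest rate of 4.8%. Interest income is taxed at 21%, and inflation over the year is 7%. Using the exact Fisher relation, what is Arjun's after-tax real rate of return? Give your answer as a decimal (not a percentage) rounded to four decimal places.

-0.0300

After-tax nominal return = 4.8% × (1 − 0.21) = 3.7920%.
1 + r = 1.03792 / 1.07000 = 0.970019
After-tax real rate = 0.970019 − 1 → -0.0300.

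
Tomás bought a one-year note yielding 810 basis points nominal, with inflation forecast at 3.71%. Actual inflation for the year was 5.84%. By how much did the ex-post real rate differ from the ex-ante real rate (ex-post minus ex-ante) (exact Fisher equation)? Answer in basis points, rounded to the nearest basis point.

Ex-ante: (1 + 0.0810)/(1 + 0.0371) − 1 = 4.2330%
Ex-post: (1 + 0.0810)/(1 + 0.0584) − 1 = 2.1353%
Difference (ex-post − ex-ante) = -2.0977% → -210 basis points.

-210 basis points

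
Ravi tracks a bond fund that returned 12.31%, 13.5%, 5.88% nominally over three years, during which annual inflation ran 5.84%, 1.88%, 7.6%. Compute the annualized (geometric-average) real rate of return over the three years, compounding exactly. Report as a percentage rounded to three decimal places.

5.170%

Nominal growth factor = 1.1231 × 1.1350 × 1.0588 = 1.34967195
Price-level growth factor = 1.0584 × 1.0188 × 1.0760 = 1.16024856
Real growth factor = 1.34967195 / 1.16024856 = 1.16326104
Annualized real rate = 1.16326104^(1/3) − 1 = 5.1701% → 5.170%.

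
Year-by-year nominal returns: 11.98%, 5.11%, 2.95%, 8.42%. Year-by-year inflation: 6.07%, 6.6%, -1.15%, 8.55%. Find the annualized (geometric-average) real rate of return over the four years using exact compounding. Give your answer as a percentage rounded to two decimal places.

Nominal growth factor = 1.1198 × 1.0511 × 1.0295 × 1.0842 = 1.31377276
Price-level growth factor = 1.0607 × 1.0660 × 0.9885 × 1.0855 = 1.21326669
Real growth factor = 1.31377276 / 1.21326669 = 1.08283922
Annualized real rate = 1.08283922^(1/4) − 1 = 2.0096% → 2.01%.

2.01%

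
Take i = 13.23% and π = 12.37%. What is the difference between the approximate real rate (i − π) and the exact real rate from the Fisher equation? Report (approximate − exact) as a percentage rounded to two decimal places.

Approximate: r ≈ 13.230% − 12.370% = 0.8600%
Exact: (1 + 0.1323)/(1 + 0.1237) − 1 = 0.7653%
Error = 0.8600% − 0.7653% = 0.0947% → 0.09%.

0.09%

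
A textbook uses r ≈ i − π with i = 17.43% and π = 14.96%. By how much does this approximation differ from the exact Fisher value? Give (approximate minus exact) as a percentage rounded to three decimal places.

Approximate: r ≈ 17.430% − 14.960% = 2.4700%
Exact: (1 + 0.1743)/(1 + 0.1496) − 1 = 2.1486%
Error = 2.4700% − 2.1486% = 0.3214% → 0.321%.

0.321%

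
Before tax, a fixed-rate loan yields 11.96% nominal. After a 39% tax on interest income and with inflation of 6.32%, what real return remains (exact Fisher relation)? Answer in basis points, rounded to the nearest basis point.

After-tax nominal return = 11.96% × (1 − 0.39) = 7.2956%.
1 + r = 1.072956 / 1.06320 = 1.009176
After-tax real rate = 1.009176 − 1 → 92 basis points.

92 basis points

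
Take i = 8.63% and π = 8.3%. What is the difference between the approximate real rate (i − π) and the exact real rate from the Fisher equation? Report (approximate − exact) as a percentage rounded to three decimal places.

Approximate: r ≈ 8.630% − 8.300% = 0.3300%
Exact: (1 + 0.0863)/(1 + 0.0830) − 1 = 0.3047%
Error = 0.3300% − 0.3047% = 0.0253% → 0.025%.

0.025%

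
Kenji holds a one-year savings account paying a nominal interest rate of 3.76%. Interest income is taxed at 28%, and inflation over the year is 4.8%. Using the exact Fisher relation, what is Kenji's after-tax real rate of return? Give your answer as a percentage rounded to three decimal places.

After-tax nominal return = 3.76% × (1 − 0.28) = 2.7072%.
1 + r = 1.027072 / 1.04800 = 0.980031
After-tax real rate = 0.980031 − 1 → -1.997%.

-1.997%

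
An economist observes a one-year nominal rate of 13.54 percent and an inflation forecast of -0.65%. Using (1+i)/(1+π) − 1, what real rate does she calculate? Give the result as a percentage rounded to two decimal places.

By the Fisher identity, 1 + r = (1 + i)/(1 + π).
1 + r = 1.13540 / 0.99350 = 1.142828
r = 1.142828 − 1 = 14.2828%, i.e. 14.28%.

14.28%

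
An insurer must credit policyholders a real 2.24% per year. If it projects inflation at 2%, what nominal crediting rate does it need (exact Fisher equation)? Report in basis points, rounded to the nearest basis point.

(1 + i) = (1 + r)(1 + π) = 1.02240 × 1.02000 = 1.042848
i = 1.042848 − 1, so the required nominal rate is 428 basis points.

428 basis points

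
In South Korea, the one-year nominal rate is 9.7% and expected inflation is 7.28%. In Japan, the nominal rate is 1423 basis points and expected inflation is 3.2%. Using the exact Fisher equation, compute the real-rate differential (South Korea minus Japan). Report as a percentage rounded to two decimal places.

-8.43%

South Korea: (1 + 0.0970)/(1 + 0.0728) − 1 = 2.2558%
Japan: (1 + 0.1423)/(1 + 0.0320) − 1 = 10.6880%
Differential = 2.2558% − 10.6880% = -8.4322% → -8.43%.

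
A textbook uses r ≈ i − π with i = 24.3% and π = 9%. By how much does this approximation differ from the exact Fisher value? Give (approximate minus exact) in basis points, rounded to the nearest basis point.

Approximate: r ≈ 24.300% − 9.000% = 15.3000%
Exact: (1 + 0.2430)/(1 + 0.0900) − 1 = 14.0367%
Error = 15.3000% − 14.0367% = 1.2633% → 126 basis points.

126 basis points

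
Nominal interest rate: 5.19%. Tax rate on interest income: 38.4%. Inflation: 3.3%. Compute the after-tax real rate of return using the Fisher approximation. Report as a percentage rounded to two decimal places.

-0.10%

After-tax nominal return = 5.19% × (1 − 0.384) = 3.19704%.
r ≈ 3.19704% − 3.3% → -0.10%.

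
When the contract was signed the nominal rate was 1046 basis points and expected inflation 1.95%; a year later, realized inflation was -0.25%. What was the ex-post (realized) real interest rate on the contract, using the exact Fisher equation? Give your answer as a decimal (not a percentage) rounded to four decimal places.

0.1074

Ex-post: (1 + 0.1046)/(1 − 0.0025) − 1 = 10.7368%
So the realized real rate is 0.1074.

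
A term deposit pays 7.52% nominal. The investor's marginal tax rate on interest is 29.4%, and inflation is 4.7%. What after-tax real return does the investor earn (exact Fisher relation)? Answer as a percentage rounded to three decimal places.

After-tax nominal return = 7.52% × (1 − 0.294) = 5.30912%.
1 + r = 1.0530912 / 1.04700 = 1.005818
After-tax real rate = 1.005818 − 1 → 0.582%.

0.582%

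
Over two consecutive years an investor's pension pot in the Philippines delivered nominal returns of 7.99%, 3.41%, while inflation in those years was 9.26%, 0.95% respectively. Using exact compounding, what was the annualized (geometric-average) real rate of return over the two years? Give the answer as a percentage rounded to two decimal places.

0.62%

Nominal growth factor = 1.0799 × 1.0341 = 1.11672459
Price-level growth factor = 1.0926 × 1.0095 = 1.10297970
Real growth factor = 1.11672459 / 1.10297970 = 1.01246160
Annualized real rate = 1.01246160^(1/2) − 1 = 0.6212% → 0.62%.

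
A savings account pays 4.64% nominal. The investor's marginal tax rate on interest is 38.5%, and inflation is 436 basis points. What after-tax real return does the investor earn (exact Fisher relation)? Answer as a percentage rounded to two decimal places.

After-tax nominal return = 4.64% × (1 − 0.385) = 2.8536%.
1 + r = 1.028536 / 1.04360 = 0.985565
After-tax real rate = 0.985565 − 1 → -1.44%.

-1.44%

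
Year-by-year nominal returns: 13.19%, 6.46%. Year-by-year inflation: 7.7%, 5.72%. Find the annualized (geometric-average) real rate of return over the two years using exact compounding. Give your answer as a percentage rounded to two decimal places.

2.88%

Nominal growth factor = 1.1319 × 1.0646 = 1.20502074
Price-level growth factor = 1.0770 × 1.0572 = 1.13860440
Real growth factor = 1.20502074 / 1.13860440 = 1.05833136
Annualized real rate = 1.05833136^(1/2) − 1 = 2.8752% → 2.88%.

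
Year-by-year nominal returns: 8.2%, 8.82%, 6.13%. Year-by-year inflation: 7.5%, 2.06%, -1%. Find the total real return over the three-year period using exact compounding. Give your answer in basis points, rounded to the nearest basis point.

Nominal growth factor = 1.0820 × 1.0882 × 1.0613 = 1.249609
Price-level growth factor = 1.0750 × 1.0206 × 0.9900 = 1.086174
Real growth factor = 1.249609 / 1.086174 = 1.150469
Total real return = 1.150469 − 1 → 1505 basis points.

1505 basis points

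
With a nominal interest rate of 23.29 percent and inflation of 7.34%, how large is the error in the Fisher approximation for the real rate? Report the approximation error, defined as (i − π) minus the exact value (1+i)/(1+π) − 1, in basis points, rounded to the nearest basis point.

Approximate: r ≈ 23.290% − 7.340% = 15.9500%
Exact: (1 + 0.2329)/(1 + 0.0734) − 1 = 14.8593%
Error = 15.9500% − 14.8593% = 1.0907% → 109 basis points.

109 basis points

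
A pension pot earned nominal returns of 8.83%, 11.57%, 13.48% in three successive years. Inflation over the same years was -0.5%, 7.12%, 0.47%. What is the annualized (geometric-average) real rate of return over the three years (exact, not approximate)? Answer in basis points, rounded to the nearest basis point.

Nominal growth factor = 1.0883 × 1.1157 × 1.1348 = 1.37789267
Price-level growth factor = 0.9950 × 1.0712 × 1.0047 = 1.07085347
Real growth factor = 1.37789267 / 1.07085347 = 1.28672382
Annualized real rate = 1.28672382^(1/3) − 1 = 8.7665% → 877 basis points.

877 basis points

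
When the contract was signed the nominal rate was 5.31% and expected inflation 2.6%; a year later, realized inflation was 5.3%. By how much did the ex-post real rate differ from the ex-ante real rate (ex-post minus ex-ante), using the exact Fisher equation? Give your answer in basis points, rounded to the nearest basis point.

-263 basis points

Ex-ante: (1 + 0.0531)/(1 + 0.0260) − 1 = 2.6413%
Ex-post: (1 + 0.0531)/(1 + 0.0530) − 1 = 0.0095%
Difference (ex-post − ex-ante) = -2.6318% → -263 basis points.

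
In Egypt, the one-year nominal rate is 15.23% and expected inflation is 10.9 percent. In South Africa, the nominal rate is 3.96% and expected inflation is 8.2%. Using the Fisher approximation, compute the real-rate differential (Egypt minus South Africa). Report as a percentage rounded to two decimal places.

8.57%

Egypt: 15.23% − 10.9% = 4.330%
South Africa: 3.96% − 8.2% = -4.240%
Differential = 8.570% → 8.57%.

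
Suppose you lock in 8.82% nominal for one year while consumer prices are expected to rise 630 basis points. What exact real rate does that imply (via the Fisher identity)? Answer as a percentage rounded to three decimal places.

By the Fisher identity, 1 + r = (1 + i)/(1 + π).
1 + r = 1.08820 / 1.06300 = 1.023706
r = 1.023706 − 1 = 2.3706%, i.e. 2.371%.

2.371%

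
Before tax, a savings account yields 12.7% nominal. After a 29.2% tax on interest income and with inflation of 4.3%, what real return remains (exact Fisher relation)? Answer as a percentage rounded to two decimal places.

After-tax nominal return = 12.7% × (1 − 0.292) = 8.9916%.
1 + r = 1.089916 / 1.04300 = 1.044982
After-tax real rate = 1.044982 − 1 → 4.50%.

4.50%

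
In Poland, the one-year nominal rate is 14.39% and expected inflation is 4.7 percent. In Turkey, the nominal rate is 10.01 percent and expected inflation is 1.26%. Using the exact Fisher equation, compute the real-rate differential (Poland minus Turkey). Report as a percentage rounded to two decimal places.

Poland: (1 + 0.1439)/(1 + 0.0470) − 1 = 9.2550%
Turkey: (1 + 0.1001)/(1 + 0.0126) − 1 = 8.6411%
Differential = 9.2550% − 8.6411% = 0.6139% → 0.61%.

0.61%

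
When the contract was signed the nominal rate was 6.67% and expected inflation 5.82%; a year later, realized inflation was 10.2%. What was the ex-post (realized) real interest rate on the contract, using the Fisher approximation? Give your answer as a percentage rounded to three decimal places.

Ex-post: 6.67% − 10.2% = -3.530%
So the realized real rate is -3.530%.

-3.530%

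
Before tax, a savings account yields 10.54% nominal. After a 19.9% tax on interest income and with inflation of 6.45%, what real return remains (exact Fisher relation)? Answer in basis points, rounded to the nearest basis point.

After-tax nominal return = 10.54% × (1 − 0.199) = 8.44254%.
1 + r = 1.0844254 / 1.06450 = 1.018718
After-tax real rate = 1.018718 − 1 → 187 basis points.

187 basis points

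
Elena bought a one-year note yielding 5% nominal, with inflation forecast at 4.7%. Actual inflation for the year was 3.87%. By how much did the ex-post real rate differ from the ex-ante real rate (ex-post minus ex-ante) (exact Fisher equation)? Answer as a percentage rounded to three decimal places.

0.801%

Ex-ante: (1 + 0.0500)/(1 + 0.0470) − 1 = 0.2865%
Ex-post: (1 + 0.0500)/(1 + 0.0387) − 1 = 1.0879%
Difference (ex-post − ex-ante) = 0.8014% → 0.801%.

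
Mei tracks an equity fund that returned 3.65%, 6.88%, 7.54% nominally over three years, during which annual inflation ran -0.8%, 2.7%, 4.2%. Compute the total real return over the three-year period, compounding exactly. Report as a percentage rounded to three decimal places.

Compound the nominal returns: 1.0365 × 1.0688 × 1.0754 = 1.191340.
Compound inflation: 0.9920 × 1.0270 × 1.0420 = 1.061573.
Deflate: 1.191340 / 1.061573 = 1.122241.
Total real return = 1.122241 − 1 → 12.224%.

12.224%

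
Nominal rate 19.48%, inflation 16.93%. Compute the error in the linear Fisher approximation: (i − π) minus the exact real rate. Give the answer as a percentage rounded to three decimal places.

Approximate: r ≈ 19.480% − 16.930% = 2.5500%
Exact: (1 + 0.1948)/(1 + 0.1693) − 1 = 2.1808%
Error = 2.5500% − 2.1808% = 0.3692% → 0.369%.

0.369%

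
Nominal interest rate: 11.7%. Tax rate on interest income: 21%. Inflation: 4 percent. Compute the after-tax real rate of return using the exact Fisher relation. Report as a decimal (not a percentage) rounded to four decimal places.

After-tax nominal return = 11.7% × (1 − 0.21) = 9.2430%.
1 + r = 1.09243 / 1.04000 = 1.050413
After-tax real rate = 1.050413 − 1 → 0.0504.

0.0504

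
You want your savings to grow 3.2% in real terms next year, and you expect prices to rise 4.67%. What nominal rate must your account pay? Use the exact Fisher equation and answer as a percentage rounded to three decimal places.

8.019%

(1 + i) = (1 + r)(1 + π) = 1.03200 × 1.04670 = 1.0801944
i = 1.0801944 − 1, so the required nominal rate is 8.019%.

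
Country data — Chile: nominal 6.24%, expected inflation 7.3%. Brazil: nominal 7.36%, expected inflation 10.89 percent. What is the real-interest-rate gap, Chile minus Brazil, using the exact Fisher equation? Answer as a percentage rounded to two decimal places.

2.20%

Chile: (1 + 0.0624)/(1 + 0.0730) − 1 = -0.9879%
Brazil: (1 + 0.0736)/(1 + 0.1089) − 1 = -3.1833%
Differential = -0.9879% − (-3.1833%) = 2.1955% → 2.20%.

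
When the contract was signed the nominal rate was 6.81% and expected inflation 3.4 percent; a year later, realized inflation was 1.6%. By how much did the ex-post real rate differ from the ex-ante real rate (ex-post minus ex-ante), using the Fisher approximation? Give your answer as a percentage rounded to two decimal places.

1.80%

Ex-ante: 6.81% − 3.4% = 3.410%
Ex-post: 6.81% − 1.6% = 5.210%
Difference (ex-post − ex-ante) = 1.8000% → 1.80%.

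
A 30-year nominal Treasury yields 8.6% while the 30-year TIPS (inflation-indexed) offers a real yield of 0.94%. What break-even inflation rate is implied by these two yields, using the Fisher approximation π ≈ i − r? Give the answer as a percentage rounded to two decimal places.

7.66%

π ≈ i − r = 8.6% − 0.94% → 7.66%.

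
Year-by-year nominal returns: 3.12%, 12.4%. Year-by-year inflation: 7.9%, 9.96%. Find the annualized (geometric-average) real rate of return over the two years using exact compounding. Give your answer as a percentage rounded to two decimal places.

Compound the nominal returns: 1.0312 × 1.1240 = 1.15906880.
Compound inflation: 1.0790 × 1.0996 = 1.18646840.
Deflate: 1.15906880 / 1.18646840 = 0.97690659.
Annualized real rate = 0.97690659^(1/2) − 1 = -1.1614% → -1.16%.

-1.16%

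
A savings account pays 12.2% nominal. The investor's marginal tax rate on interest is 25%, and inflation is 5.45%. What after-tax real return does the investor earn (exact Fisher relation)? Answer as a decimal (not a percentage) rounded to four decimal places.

After-tax nominal return = 12.2% × (1 − 0.25) = 9.1500%.
1 + r = 1.09150 / 1.05450 = 1.035088
After-tax real rate = 1.035088 − 1 → 0.0351.

0.0351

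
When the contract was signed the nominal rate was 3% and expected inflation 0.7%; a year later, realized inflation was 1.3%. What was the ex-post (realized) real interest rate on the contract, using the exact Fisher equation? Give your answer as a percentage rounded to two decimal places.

Ex-post: (1 + 0.0300)/(1 + 0.0130) − 1 = 1.6782%
So the realized real rate is 1.68%.

1.68%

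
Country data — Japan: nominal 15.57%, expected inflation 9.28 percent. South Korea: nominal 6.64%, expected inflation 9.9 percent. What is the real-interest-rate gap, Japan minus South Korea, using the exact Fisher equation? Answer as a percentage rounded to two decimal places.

8.72%

Japan: (1 + 0.1557)/(1 + 0.0928) − 1 = 5.7559%
South Korea: (1 + 0.0664)/(1 + 0.0990) − 1 = -2.9663%
Differential = 5.7559% − (-2.9663%) = 8.7222% → 8.72%.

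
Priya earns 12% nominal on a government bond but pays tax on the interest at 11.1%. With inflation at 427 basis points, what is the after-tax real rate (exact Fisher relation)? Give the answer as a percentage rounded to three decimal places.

After-tax nominal return = 12% × (1 − 0.111) = 10.6680%.
1 + r = 1.10668 / 1.04270 = 1.061360
After-tax real rate = 1.061360 − 1 → 6.136%.

6.136%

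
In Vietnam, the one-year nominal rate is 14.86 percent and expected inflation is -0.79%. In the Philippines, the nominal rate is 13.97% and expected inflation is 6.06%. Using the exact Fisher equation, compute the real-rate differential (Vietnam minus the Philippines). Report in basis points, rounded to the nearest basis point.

832 basis points

Vietnam: (1 + 0.1486)/(1 − 0.0079) − 1 = 15.7746%
The Philippines: (1 + 0.1397)/(1 + 0.0606) − 1 = 7.4580%
Differential = 15.7746% − 7.4580% = 8.3166% → 832 basis points.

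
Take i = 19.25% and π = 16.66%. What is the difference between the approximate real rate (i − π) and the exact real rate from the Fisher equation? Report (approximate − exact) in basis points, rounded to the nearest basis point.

37 basis points

Approximate: r ≈ 19.250% − 16.660% = 2.5900%
Exact: (1 + 0.1925)/(1 + 0.1666) − 1 = 2.2201%
Error = 2.5900% − 2.2201% = 0.3699% → 37 basis points.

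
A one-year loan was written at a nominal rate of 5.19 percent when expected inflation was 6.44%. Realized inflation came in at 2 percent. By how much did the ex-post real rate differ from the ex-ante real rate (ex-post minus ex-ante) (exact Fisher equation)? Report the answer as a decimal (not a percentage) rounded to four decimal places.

0.0430

Ex-ante: (1 + 0.0519)/(1 + 0.0644) − 1 = -1.1744%
Ex-post: (1 + 0.0519)/(1 + 0.0200) − 1 = 3.1275%
Difference (ex-post − ex-ante) = 4.3018% → 0.0430.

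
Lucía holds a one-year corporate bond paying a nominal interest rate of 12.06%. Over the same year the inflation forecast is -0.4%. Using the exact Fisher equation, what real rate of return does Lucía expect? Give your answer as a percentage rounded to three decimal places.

1 + r = 1.12060 / 0.99600 = 1.125100
r = 1.125100 − 1 = 12.5100%, i.e. 12.510%.

12.510%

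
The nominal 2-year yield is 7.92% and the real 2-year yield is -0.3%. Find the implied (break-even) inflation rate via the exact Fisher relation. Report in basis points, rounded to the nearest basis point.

(1 + π) = (1 + i)/(1 + r) = 1.07920 / 0.99700 = 1.082447
Break-even inflation = 1.082447 − 1 → 824 basis points.

824 basis points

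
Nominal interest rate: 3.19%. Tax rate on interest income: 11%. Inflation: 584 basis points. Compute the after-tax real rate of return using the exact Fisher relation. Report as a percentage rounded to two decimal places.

-2.84%

After-tax nominal return = 3.19% × (1 − 0.11) = 2.8391%.
1 + r = 1.028391 / 1.05840 = 0.971647
After-tax real rate = 0.971647 − 1 → -2.84%.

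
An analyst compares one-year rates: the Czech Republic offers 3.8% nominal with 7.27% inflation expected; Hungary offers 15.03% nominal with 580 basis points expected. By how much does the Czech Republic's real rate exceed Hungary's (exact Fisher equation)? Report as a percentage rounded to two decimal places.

-11.96%

The Czech Republic: (1 + 0.0380)/(1 + 0.0727) − 1 = -3.2348%
Hungary: (1 + 0.1503)/(1 + 0.0580) − 1 = 8.7240%
Differential = -3.2348% − 8.7240% = -11.9588% → -11.96%.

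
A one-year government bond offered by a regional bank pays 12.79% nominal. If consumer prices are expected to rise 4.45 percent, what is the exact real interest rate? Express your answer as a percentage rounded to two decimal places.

By the Fisher relation, 1 + r = (1 + i)/(1 + π).
1 + r = 1.12790 / 1.04450 = 1.079847
r = 1.079847 − 1 = 7.9847%, i.e. 7.98%.

7.98%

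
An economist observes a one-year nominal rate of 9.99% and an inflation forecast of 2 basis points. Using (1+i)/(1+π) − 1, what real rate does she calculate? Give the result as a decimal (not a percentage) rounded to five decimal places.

0.09968

1 + r = 1.09990 / 1.00020 = 1.099680
r = 1.099680 − 1 = 9.9680%, i.e. 0.09968.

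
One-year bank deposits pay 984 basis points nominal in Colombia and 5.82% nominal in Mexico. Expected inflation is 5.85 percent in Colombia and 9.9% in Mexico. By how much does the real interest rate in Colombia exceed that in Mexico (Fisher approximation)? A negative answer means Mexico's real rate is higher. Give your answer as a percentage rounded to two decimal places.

8.07%

Colombia: 9.84% − 5.85% = 3.990%
Mexico: 5.82% − 9.9% = -4.080%
Differential = 8.070% → 8.07%.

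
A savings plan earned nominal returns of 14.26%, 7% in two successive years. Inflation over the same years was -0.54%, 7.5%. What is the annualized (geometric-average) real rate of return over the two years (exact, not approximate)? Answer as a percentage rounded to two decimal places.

Nominal growth factor = 1.1426 × 1.0700 = 1.22258200
Price-level growth factor = 0.9946 × 1.0750 = 1.06919500
Real growth factor = 1.22258200 / 1.06919500 = 1.14346027
Annualized real rate = 1.14346027^(1/2) − 1 = 6.9327% → 6.93%.

6.93%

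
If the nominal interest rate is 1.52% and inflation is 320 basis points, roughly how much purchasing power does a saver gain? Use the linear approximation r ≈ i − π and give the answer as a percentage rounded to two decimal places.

-1.68%

r ≈ i − π = 1.52% − 3.2% = -1.68%.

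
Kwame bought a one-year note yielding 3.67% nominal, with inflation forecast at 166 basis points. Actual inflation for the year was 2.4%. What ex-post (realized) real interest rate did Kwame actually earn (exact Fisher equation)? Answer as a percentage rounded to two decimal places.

1.24%

Ex-post: (1 + 0.0367)/(1 + 0.0240) − 1 = 1.2402%
So the realized real rate is 1.24%.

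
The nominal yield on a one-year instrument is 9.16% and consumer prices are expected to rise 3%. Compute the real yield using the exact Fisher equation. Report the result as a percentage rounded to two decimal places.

5.98%

By the Fisher equation, 1 + r = (1 + i)/(1 + π).
1 + r = 1.09160 / 1.03000 = 1.059806
r = 1.059806 − 1 = 5.9806%, i.e. 5.98%.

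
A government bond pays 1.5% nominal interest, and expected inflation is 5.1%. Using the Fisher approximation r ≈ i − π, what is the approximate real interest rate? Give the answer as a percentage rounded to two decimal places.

r ≈ i − π = 1.5% − 5.1% = -3.60%.

-3.60%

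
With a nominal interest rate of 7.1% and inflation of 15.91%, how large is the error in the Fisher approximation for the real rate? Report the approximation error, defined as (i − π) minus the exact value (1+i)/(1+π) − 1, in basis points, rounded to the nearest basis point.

-121 basis points

Approximate: r ≈ 7.100% − 15.910% = -8.8100%
Exact: (1 + 0.0710)/(1 + 0.1591) − 1 = -7.6007%
Error = -8.8100% − (-7.6007%) = -1.2093% → -121 basis points.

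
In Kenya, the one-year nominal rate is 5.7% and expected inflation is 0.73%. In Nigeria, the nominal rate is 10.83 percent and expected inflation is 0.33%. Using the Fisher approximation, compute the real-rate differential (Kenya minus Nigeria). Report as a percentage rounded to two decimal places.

-5.53%

Kenya: 5.7% − 0.73% = 4.970%
Nigeria: 10.83% − 0.33% = 10.500%
Differential = -5.530% → -5.53%.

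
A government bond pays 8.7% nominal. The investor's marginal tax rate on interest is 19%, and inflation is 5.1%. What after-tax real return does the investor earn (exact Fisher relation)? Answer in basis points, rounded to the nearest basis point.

185 basis points

After-tax nominal return = 8.7% × (1 − 0.19) = 7.0470%.
1 + r = 1.07047 / 1.05100 = 1.018525
After-tax real rate = 1.018525 − 1 → 185 basis points.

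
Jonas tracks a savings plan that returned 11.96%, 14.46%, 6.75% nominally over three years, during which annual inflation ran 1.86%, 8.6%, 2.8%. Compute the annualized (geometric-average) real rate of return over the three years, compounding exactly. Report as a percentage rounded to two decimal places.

6.35%

Compound the nominal returns: 1.1196 × 1.1446 × 1.0675 = 1.36799502.
Compound inflation: 1.0186 × 1.0860 × 1.0280 = 1.13717319.
Deflate: 1.36799502 / 1.13717319 = 1.20297860.
Annualized real rate = 1.20297860^(1/3) − 1 = 6.3537% → 6.35%.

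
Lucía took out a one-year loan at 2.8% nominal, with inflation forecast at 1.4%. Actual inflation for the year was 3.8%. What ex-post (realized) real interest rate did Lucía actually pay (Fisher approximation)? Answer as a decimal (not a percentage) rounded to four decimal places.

-0.0100

Ex-post: 2.8% − 3.8% = -1.000%
So the realized real rate is -0.0100.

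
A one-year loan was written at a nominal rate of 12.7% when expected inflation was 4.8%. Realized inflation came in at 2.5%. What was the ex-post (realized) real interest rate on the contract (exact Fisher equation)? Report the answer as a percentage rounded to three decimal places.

Ex-post: (1 + 0.1270)/(1 + 0.0250) − 1 = 9.9512%
So the realized real rate is 9.951%.

9.951%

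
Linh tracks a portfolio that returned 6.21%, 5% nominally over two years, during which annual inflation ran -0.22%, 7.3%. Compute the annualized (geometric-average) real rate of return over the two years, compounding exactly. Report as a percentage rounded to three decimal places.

Nominal growth factor = 1.0621 × 1.0500 = 1.11520500
Price-level growth factor = 0.9978 × 1.0730 = 1.07063940
Real growth factor = 1.11520500 / 1.07063940 = 1.04162522
Annualized real rate = 1.04162522^(1/2) − 1 = 2.0600% → 2.060%.

2.060%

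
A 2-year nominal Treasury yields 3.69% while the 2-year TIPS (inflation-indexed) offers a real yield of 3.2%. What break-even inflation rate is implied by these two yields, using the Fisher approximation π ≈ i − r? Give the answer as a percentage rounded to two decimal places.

π ≈ i − r = 3.69% − 3.2% → 0.49%.

0.49%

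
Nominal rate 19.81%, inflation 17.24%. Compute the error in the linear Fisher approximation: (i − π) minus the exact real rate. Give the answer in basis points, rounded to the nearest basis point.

Approximate: r ≈ 19.810% − 17.240% = 2.5700%
Exact: (1 + 0.1981)/(1 + 0.1724) − 1 = 2.1921%
Error = 2.5700% − 2.1921% = 0.3779% → 38 basis points.

38 basis points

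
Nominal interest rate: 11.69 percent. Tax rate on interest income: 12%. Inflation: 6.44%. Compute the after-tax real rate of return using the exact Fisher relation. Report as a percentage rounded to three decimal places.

After-tax nominal return = 11.69% × (1 − 0.12) = 10.2872%.
1 + r = 1.102872 / 1.06440 = 1.036144
After-tax real rate = 1.036144 − 1 → 3.614%.

3.614%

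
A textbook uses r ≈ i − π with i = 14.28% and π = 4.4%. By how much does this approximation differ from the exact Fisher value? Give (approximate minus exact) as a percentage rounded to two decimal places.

0.42%

Approximate: r ≈ 14.280% − 4.400% = 9.8800%
Exact: (1 + 0.1428)/(1 + 0.0440) − 1 = 9.4636%
Error = 9.8800% − 9.4636% = 0.4164% → 0.42%.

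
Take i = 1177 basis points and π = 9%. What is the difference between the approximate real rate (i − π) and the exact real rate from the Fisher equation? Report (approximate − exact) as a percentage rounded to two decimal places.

0.23%

Approximate: r ≈ 11.770% − 9.000% = 2.7700%
Exact: (1 + 0.1177)/(1 + 0.0900) − 1 = 2.5413%
Error = 2.7700% − 2.5413% = 0.2287% → 0.23%.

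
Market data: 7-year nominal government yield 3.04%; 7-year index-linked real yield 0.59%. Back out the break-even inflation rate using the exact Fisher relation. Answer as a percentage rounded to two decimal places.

(1 + π) = (1 + i)/(1 + r) = 1.03040 / 1.00590 = 1.024356
Break-even inflation = 1.024356 − 1 → 2.44%.

2.44%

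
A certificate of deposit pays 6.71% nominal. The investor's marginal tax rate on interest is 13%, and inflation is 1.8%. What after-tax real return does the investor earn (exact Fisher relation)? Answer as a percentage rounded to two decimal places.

3.97%

After-tax nominal return = 6.71% × (1 − 0.13) = 5.8377%.
1 + r = 1.058377 / 1.01800 = 1.039663
After-tax real rate = 1.039663 − 1 → 3.97%.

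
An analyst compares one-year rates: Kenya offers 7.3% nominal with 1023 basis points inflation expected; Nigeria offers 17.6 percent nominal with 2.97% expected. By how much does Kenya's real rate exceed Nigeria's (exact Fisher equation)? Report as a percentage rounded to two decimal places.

-16.87%

Kenya: (1 + 0.0730)/(1 + 0.1023) − 1 = -2.6581%
Nigeria: (1 + 0.1760)/(1 + 0.0297) − 1 = 14.2080%
Differential = -2.6581% − 14.2080% = -16.8661% → -16.87%.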